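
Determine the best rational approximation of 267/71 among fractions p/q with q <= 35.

94/25

Expand x = 267/71 as a continued fraction with the Euclidean algorithm:
  267 = 3*71 + 54, so a_0 = 3.
  71 = 1*54 + 17, so a_1 = 1.
  54 = 3*17 + 3, so a_2 = 3.
  17 = 5*3 + 2, so a_3 = 5.
  3 = 1*2 + 1, so a_4 = 1.
  2 = 2*1 + 0, so a_5 = 2.
so x = [3; 1, 3, 5, 1, 2].
Convergents (p_i = a_i*p_{i-1} + p_{i-2}, q_i = a_i*q_{i-1} + q_{i-2} with p_{-2}=0, p_{-1}=1, q_{-2}=1, q_{-1}=0), until the denominator exceeds 35:
  i=0: a_0=3, p_0 = 3*1 + 0 = 3, q_0 = 3*0 + 1 = 1.
  i=1: a_1=1, p_1 = 1*3 + 1 = 4, q_1 = 1*1 + 0 = 1.
  i=2: a_2=3, p_2 = 3*4 + 3 = 15, q_2 = 3*1 + 1 = 4.
  i=3: a_3=5, p_3 = 5*15 + 4 = 79, q_3 = 5*4 + 1 = 21.
  i=4: a_4=1, p_4 = 1*79 + 15 = 94, q_4 = 1*21 + 4 = 25.
  i=5: a_5=2, p_5 = 2*94 + 79 = 267, q_5 = 2*25 + 21 = 71.
q_5 = 71 > 35, so the last convergent with denominator <= 35 is p_4/q_4 = 94/25.
The closest fraction with denominator <= 35 is either p_4/q_4 or the intermediate fraction (k*p_4 + p_3)/(k*q_4 + q_3) with the largest k >= 1 whose denominator stays <= 35; these approach x as k grows, and every other convergent or intermediate fraction in range is farther away.
Largest k: floor((35 - q_3)/q_4) = floor((35 - 21)/25) = 0.
Since k = 0, no intermediate fraction beyond p_4/q_4 has denominator <= 35, so the convergent 94/25 is the closest (its error is |267*25 - 94*71|/(71*25) = 1/1775).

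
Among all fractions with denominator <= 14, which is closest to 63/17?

37/10

Expand x = 63/17 as a continued fraction with the Euclidean algorithm:
  63 = 3*17 + 12, so a_0 = 3.
  17 = 1*12 + 5, so a_1 = 1.
  12 = 2*5 + 2, so a_2 = 2.
  5 = 2*2 + 1, so a_3 = 2.
  2 = 2*1 + 0, so a_4 = 2.
so x = [3; 1, 2, 2, 2].
Convergents (p_i = a_i*p_{i-1} + p_{i-2}, q_i = a_i*q_{i-1} + q_{i-2} with p_{-2}=0, p_{-1}=1, q_{-2}=1, q_{-1}=0), until the denominator exceeds 14:
  i=0: a_0=3, p_0 = 3*1 + 0 = 3, q_0 = 3*0 + 1 = 1.
  i=1: a_1=1, p_1 = 1*3 + 1 = 4, q_1 = 1*1 + 0 = 1.
  i=2: a_2=2, p_2 = 2*4 + 3 = 11, q_2 = 2*1 + 1 = 3.
  i=3: a_3=2, p_3 = 2*11 + 4 = 26, q_3 = 2*3 + 1 = 7.
  i=4: a_4=2, p_4 = 2*26 + 11 = 63, q_4 = 2*7 + 3 = 17.
q_4 = 17 > 14, so the last convergent with denominator <= 14 is p_3/q_3 = 26/7.
The closest fraction with denominator <= 14 is either p_3/q_3 or the intermediate fraction (k*p_3 + p_2)/(k*q_3 + q_2) with the largest k >= 1 whose denominator stays <= 14; these approach x as k grows, and every other convergent or intermediate fraction in range is farther away.
Largest k: floor((14 - q_2)/q_3) = floor((14 - 3)/7) = 1.
That gives (1*26 + 11)/(1*7 + 3) = 37/10.
Compare the errors: |x - 26/7| = |63*7 - 26*17|/(17*7) = 1/119, and |x - 37/10| = |63*10 - 37*17|/(17*10) = 1/170.
Cross-multiplying, 1*119 = 119 < 170 = 1*170, so 1/170 is smaller: the intermediate fraction 37/10 is closer to x than 26/7.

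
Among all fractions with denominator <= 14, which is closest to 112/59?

19/10

Expand x = 112/59 as a continued fraction with the Euclidean algorithm:
  112 = 1*59 + 53, so a_0 = 1.
  59 = 1*53 + 6, so a_1 = 1.
  53 = 8*6 + 5, so a_2 = 8.
  6 = 1*5 + 1, so a_3 = 1.
  5 = 5*1 + 0, so a_4 = 5.
so x = [1; 1, 8, 1, 5].
Convergents (p_i = a_i*p_{i-1} + p_{i-2}, q_i = a_i*q_{i-1} + q_{i-2} with p_{-2}=0, p_{-1}=1, q_{-2}=1, q_{-1}=0), until the denominator exceeds 14:
  i=0: a_0=1, p_0 = 1*1 + 0 = 1, q_0 = 1*0 + 1 = 1.
  i=1: a_1=1, p_1 = 1*1 + 1 = 2, q_1 = 1*1 + 0 = 1.
  i=2: a_2=8, p_2 = 8*2 + 1 = 17, q_2 = 8*1 + 1 = 9.
  i=3: a_3=1, p_3 = 1*17 + 2 = 19, q_3 = 1*9 + 1 = 10.
  i=4: a_4=5, p_4 = 5*19 + 17 = 112, q_4 = 5*10 + 9 = 59.
q_4 = 59 > 14, so the last convergent with denominator <= 14 is p_3/q_3 = 19/10.
The closest fraction with denominator <= 14 is either p_3/q_3 or the intermediate fraction (k*p_3 + p_2)/(k*q_3 + q_2) with the largest k >= 1 whose denominator stays <= 14; these approach x as k grows, and every other convergent or intermediate fraction in range is farther away.
Largest k: floor((14 - q_2)/q_3) = floor((14 - 9)/10) = 0.
Since k = 0, no intermediate fraction beyond p_3/q_3 has denominator <= 14, so the convergent 19/10 is the closest (its error is |112*10 - 19*59|/(59*10) = 1/590).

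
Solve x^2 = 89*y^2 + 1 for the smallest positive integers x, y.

First expand sqrt(89) as a continued fraction. With x_i = (sqrt(89) + m_i)/d_i and (m_0, d_0) = (0, 1): a_0 = floor(sqrt(89)) = 9, since 9^2 = 81 <= 89 < 100 = 10^2.
Iterate m_{i+1} = d_i*a_i - m_i, d_{i+1} = (89 - m_{i+1}^2)/d_i, a_{i+1} = floor((a_0 + m_{i+1})/d_{i+1}):
  m_1 = 1*9 - 0 = 9, d_1 = (89 - 9^2)/1 = 8/1 = 8, a_1 = floor((9 + 9)/8) = 2.
  m_2 = 8*2 - 9 = 7, d_2 = (89 - 7^2)/8 = 40/8 = 5, a_2 = floor((9 + 7)/5) = 3.
  m_3 = 5*3 - 7 = 8, d_3 = (89 - 8^2)/5 = 25/5 = 5, a_3 = floor((9 + 8)/5) = 3.
  m_4 = 5*3 - 8 = 7, d_4 = (89 - 7^2)/5 = 40/5 = 8, a_4 = floor((9 + 7)/8) = 2.
  m_5 = 8*2 - 7 = 9, d_5 = (89 - 9^2)/8 = 8/8 = 1, a_5 = floor((9 + 9)/1) = 18.
  m_6 = 1*18 - 9 = 9, d_6 = (89 - 9^2)/1 = 8/1 = 8: (m_6, d_6) = (m_1, d_1) = (9, 8), so from here the quotients repeat a_1, ..., a_5; the period length is 5.
So sqrt(89) = [9; (2, 3, 3, 2, 18)] with period length k = 5.
k is odd, so (p_{k-1}, q_{k-1}) only solves x^2 - 89y^2 = -1 and the fundamental solution of x^2 - 89y^2 = 1 is (p_{2k-1}, q_{2k-1}) = (p_9, q_9); compute convergents through index 9, running through the period twice.
Convergents (p_i = a_i*p_{i-1} + p_{i-2}, q_i = a_i*q_{i-1} + q_{i-2} with p_{-2}=0, p_{-1}=1, q_{-2}=1, q_{-1}=0):
  i=0: a_0=9, p_0 = 9*1 + 0 = 9, q_0 = 9*0 + 1 = 1.
  i=1: a_1=2, p_1 = 2*9 + 1 = 19, q_1 = 2*1 + 0 = 2.
  i=2: a_2=3, p_2 = 3*19 + 9 = 66, q_2 = 3*2 + 1 = 7.
  i=3: a_3=3, p_3 = 3*66 + 19 = 217, q_3 = 3*7 + 2 = 23.
  i=4: a_4=2, p_4 = 2*217 + 66 = 500, q_4 = 2*23 + 7 = 53.
  i=5: a_5=18, p_5 = 18*500 + 217 = 9217, q_5 = 18*53 + 23 = 977.
  i=6: a_6=2, p_6 = 2*9217 + 500 = 18934, q_6 = 2*977 + 53 = 2007.
  i=7: a_7=3, p_7 = 3*18934 + 9217 = 66019, q_7 = 3*2007 + 977 = 6998.
  i=8: a_8=3, p_8 = 3*66019 + 18934 = 216991, q_8 = 3*6998 + 2007 = 23001.
  i=9: a_9=2, p_9 = 2*216991 + 66019 = 500001, q_9 = 2*23001 + 6998 = 53000.
Indeed p_4^2 - 89*q_4^2 = 250000 - 250001 = -1, not +1.
Check: 500001^2 - 89*53000^2 = 250001000001 - 250001000000 = 1, so (x, y) = (500001, 53000) solves the equation, and by the theorem it is the least positive solution.

(x, y) = (500001, 53000)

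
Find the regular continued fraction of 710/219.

[3; 4, 7, 1, 1, 3]

Run the Euclidean algorithm on 710 and 219; the successive quotients are the partial quotients a_0, a_1, ... (each step inverts the fractional part left over by the previous one):
  710 = 3*219 + 53, so a_0 = 3.
  219 = 4*53 + 7, so a_1 = 4.
  53 = 7*7 + 4, so a_2 = 7.
  7 = 1*4 + 3, so a_3 = 1.
  4 = 1*3 + 1, so a_4 = 1.
  3 = 3*1 + 0, so a_5 = 3.
The remainder reaches 0 after 6 divisions, so the expansion has 6 partial quotients, read off in order.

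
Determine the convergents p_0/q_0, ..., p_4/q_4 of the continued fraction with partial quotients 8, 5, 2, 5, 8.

Using the convergent recurrence p_i = a_i*p_{i-1} + p_{i-2}, q_i = a_i*q_{i-1} + q_{i-2} with p_{-2}=0, p_{-1}=1, q_{-2}=1, q_{-1}=0:
  i=0: a_0=8, p_0 = 8*1 + 0 = 8, q_0 = 8*0 + 1 = 1.
  i=1: a_1=5, p_1 = 5*8 + 1 = 41, q_1 = 5*1 + 0 = 5.
  i=2: a_2=2, p_2 = 2*41 + 8 = 90, q_2 = 2*5 + 1 = 11.
  i=3: a_3=5, p_3 = 5*90 + 41 = 491, q_3 = 5*11 + 5 = 60.
  i=4: a_4=8, p_4 = 8*491 + 90 = 4018, q_4 = 8*60 + 11 = 491.

8/1, 41/5, 90/11, 491/60, 4018/491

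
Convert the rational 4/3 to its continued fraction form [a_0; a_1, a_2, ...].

Run the Euclidean algorithm on 4 and 3; the successive quotients are the partial quotients a_0, a_1, ... (each step inverts the fractional part left over by the previous one):
  4 = 1*3 + 1, so a_0 = 1.
  3 = 3*1 + 0, so a_1 = 3.
The remainder reaches 0 after 2 divisions, so the expansion has 2 partial quotients, read off in order.

[1; 3]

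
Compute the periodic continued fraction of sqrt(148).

Write x_i = (sqrt(148) + m_i)/d_i with (m_0, d_0) = (0, 1). a_0 = floor(sqrt(148)) = 12, since 12^2 = 144 <= 148 < 169 = 13^2.
Iterate m_{i+1} = d_i*a_i - m_i, d_{i+1} = (148 - m_{i+1}^2)/d_i, a_{i+1} = floor((a_0 + m_{i+1})/d_{i+1}):
  m_1 = 1*12 - 0 = 12, d_1 = (148 - 12^2)/1 = 4/1 = 4, a_1 = floor((12 + 12)/4) = 6.
  m_2 = 4*6 - 12 = 12, d_2 = (148 - 12^2)/4 = 4/4 = 1, a_2 = floor((12 + 12)/1) = 24.
  m_3 = 1*24 - 12 = 12, d_3 = (148 - 12^2)/1 = 4/1 = 4: (m_3, d_3) = (m_1, d_1) = (12, 4), so from here the quotients repeat a_1, a_2; the period length is 2.
Hence the expansion of sqrt(148) is a_0 = 12 followed by the repeating block 6, 24 (period 2).

[12; (6, 24)]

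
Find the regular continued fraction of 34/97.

[0; 2, 1, 5, 1, 4]

Run the Euclidean algorithm on 34 and 97; the successive quotients are the partial quotients a_0, a_1, ... (each step inverts the fractional part left over by the previous one):
  34 = 0*97 + 34, so a_0 = 0.
  97 = 2*34 + 29, so a_1 = 2.
  34 = 1*29 + 5, so a_2 = 1.
  29 = 5*5 + 4, so a_3 = 5.
  5 = 1*4 + 1, so a_4 = 1.
  4 = 4*1 + 0, so a_5 = 4.
The remainder reaches 0 after 6 divisions, so the expansion has 6 partial quotients, read off in order.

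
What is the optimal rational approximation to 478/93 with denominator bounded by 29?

149/29

Expand x = 478/93 as a continued fraction with the Euclidean algorithm:
  478 = 5*93 + 13, so a_0 = 5.
  93 = 7*13 + 2, so a_1 = 7.
  13 = 6*2 + 1, so a_2 = 6.
  2 = 2*1 + 0, so a_3 = 2.
so x = [5; 7, 6, 2].
Convergents (p_i = a_i*p_{i-1} + p_{i-2}, q_i = a_i*q_{i-1} + q_{i-2} with p_{-2}=0, p_{-1}=1, q_{-2}=1, q_{-1}=0), until the denominator exceeds 29:
  i=0: a_0=5, p_0 = 5*1 + 0 = 5, q_0 = 5*0 + 1 = 1.
  i=1: a_1=7, p_1 = 7*5 + 1 = 36, q_1 = 7*1 + 0 = 7.
  i=2: a_2=6, p_2 = 6*36 + 5 = 221, q_2 = 6*7 + 1 = 43.
q_2 = 43 > 29, so the last convergent with denominator <= 29 is p_1/q_1 = 36/7.
The closest fraction with denominator <= 29 is either p_1/q_1 or the intermediate fraction (k*p_1 + p_0)/(k*q_1 + q_0) with the largest k >= 1 whose denominator stays <= 29; these approach x as k grows, and every other convergent or intermediate fraction in range is farther away.
Largest k: floor((29 - q_0)/q_1) = floor((29 - 1)/7) = 4.
That gives (4*36 + 5)/(4*7 + 1) = 149/29.
Compare the errors: |x - 36/7| = |478*7 - 36*93|/(93*7) = 2/651, and |x - 149/29| = |478*29 - 149*93|/(93*29) = 5/2697.
Cross-multiplying, 5*651 = 3255 < 5394 = 2*2697, so 5/2697 is smaller: the intermediate fraction 149/29 is closer to x than 36/7.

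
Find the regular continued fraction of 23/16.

[1; 2, 3, 2]

Run the Euclidean algorithm on 23 and 16; the successive quotients are the partial quotients a_0, a_1, ... (each step inverts the fractional part left over by the previous one):
  23 = 1*16 + 7, so a_0 = 1.
  16 = 2*7 + 2, so a_1 = 2.
  7 = 3*2 + 1, so a_2 = 3.
  2 = 2*1 + 0, so a_3 = 2.
The remainder reaches 0 after 4 divisions, so the expansion has 4 partial quotients, read off in order.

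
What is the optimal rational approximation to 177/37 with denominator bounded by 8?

24/5

Expand x = 177/37 as a continued fraction with the Euclidean algorithm:
  177 = 4*37 + 29, so a_0 = 4.
  37 = 1*29 + 8, so a_1 = 1.
  29 = 3*8 + 5, so a_2 = 3.
  8 = 1*5 + 3, so a_3 = 1.
  5 = 1*3 + 2, so a_4 = 1.
  3 = 1*2 + 1, so a_5 = 1.
  2 = 2*1 + 0, so a_6 = 2.
so x = [4; 1, 3, 1, 1, 1, 2].
Convergents (p_i = a_i*p_{i-1} + p_{i-2}, q_i = a_i*q_{i-1} + q_{i-2} with p_{-2}=0, p_{-1}=1, q_{-2}=1, q_{-1}=0), until the denominator exceeds 8:
  i=0: a_0=4, p_0 = 4*1 + 0 = 4, q_0 = 4*0 + 1 = 1.
  i=1: a_1=1, p_1 = 1*4 + 1 = 5, q_1 = 1*1 + 0 = 1.
  i=2: a_2=3, p_2 = 3*5 + 4 = 19, q_2 = 3*1 + 1 = 4.
  i=3: a_3=1, p_3 = 1*19 + 5 = 24, q_3 = 1*4 + 1 = 5.
  i=4: a_4=1, p_4 = 1*24 + 19 = 43, q_4 = 1*5 + 4 = 9.
q_4 = 9 > 8, so the last convergent with denominator <= 8 is p_3/q_3 = 24/5.
The closest fraction with denominator <= 8 is either p_3/q_3 or the intermediate fraction (k*p_3 + p_2)/(k*q_3 + q_2) with the largest k >= 1 whose denominator stays <= 8; these approach x as k grows, and every other convergent or intermediate fraction in range is farther away.
Largest k: floor((8 - q_2)/q_3) = floor((8 - 4)/5) = 0.
Since k = 0, no intermediate fraction beyond p_3/q_3 has denominator <= 8, so the convergent 24/5 is the closest (its error is |177*5 - 24*37|/(37*5) = 3/185).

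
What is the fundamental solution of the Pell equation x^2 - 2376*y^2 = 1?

(x, y) = (1098305, 22532)

First expand sqrt(2376) as a continued fraction. With x_i = (sqrt(2376) + m_i)/d_i and (m_0, d_0) = (0, 1): a_0 = floor(sqrt(2376)) = 48, since 48^2 = 2304 <= 2376 < 2401 = 49^2.
Iterate m_{i+1} = d_i*a_i - m_i, d_{i+1} = (2376 - m_{i+1}^2)/d_i, a_{i+1} = floor((a_0 + m_{i+1})/d_{i+1}):
  m_1 = 1*48 - 0 = 48, d_1 = (2376 - 48^2)/1 = 72/1 = 72, a_1 = floor((48 + 48)/72) = 1.
  m_2 = 72*1 - 48 = 24, d_2 = (2376 - 24^2)/72 = 1800/72 = 25, a_2 = floor((48 + 24)/25) = 2.
  m_3 = 25*2 - 24 = 26, d_3 = (2376 - 26^2)/25 = 1700/25 = 68, a_3 = floor((48 + 26)/68) = 1.
  m_4 = 68*1 - 26 = 42, d_4 = (2376 - 42^2)/68 = 612/68 = 9, a_4 = floor((48 + 42)/9) = 10.
  m_5 = 9*10 - 42 = 48, d_5 = (2376 - 48^2)/9 = 72/9 = 8, a_5 = floor((48 + 48)/8) = 12.
  m_6 = 8*12 - 48 = 48, d_6 = (2376 - 48^2)/8 = 72/8 = 9, a_6 = floor((48 + 48)/9) = 10.
  m_7 = 9*10 - 48 = 42, d_7 = (2376 - 42^2)/9 = 612/9 = 68, a_7 = floor((48 + 42)/68) = 1.
  m_8 = 68*1 - 42 = 26, d_8 = (2376 - 26^2)/68 = 1700/68 = 25, a_8 = floor((48 + 26)/25) = 2.
  m_9 = 25*2 - 26 = 24, d_9 = (2376 - 24^2)/25 = 1800/25 = 72, a_9 = floor((48 + 24)/72) = 1.
  m_10 = 72*1 - 24 = 48, d_10 = (2376 - 48^2)/72 = 72/72 = 1, a_10 = floor((48 + 48)/1) = 96.
  m_11 = 1*96 - 48 = 48, d_11 = (2376 - 48^2)/1 = 72/1 = 72: (m_11, d_11) = (m_1, d_1) = (48, 72), so from here the quotients repeat a_1, ..., a_10; the period length is 10.
So sqrt(2376) = [48; (1, 2, 1, 10, 12, 10, 1, 2, 1, 96)] with period length k = 10.
k is even, so the fundamental solution of x^2 - 2376y^2 = 1 is (p_{k-1}, q_{k-1}) = (p_9, q_9); compute convergents through index 9.
Convergents (p_i = a_i*p_{i-1} + p_{i-2}, q_i = a_i*q_{i-1} + q_{i-2} with p_{-2}=0, p_{-1}=1, q_{-2}=1, q_{-1}=0):
  i=0: a_0=48, p_0 = 48*1 + 0 = 48, q_0 = 48*0 + 1 = 1.
  i=1: a_1=1, p_1 = 1*48 + 1 = 49, q_1 = 1*1 + 0 = 1.
  i=2: a_2=2, p_2 = 2*49 + 48 = 146, q_2 = 2*1 + 1 = 3.
  i=3: a_3=1, p_3 = 1*146 + 49 = 195, q_3 = 1*3 + 1 = 4.
  i=4: a_4=10, p_4 = 10*195 + 146 = 2096, q_4 = 10*4 + 3 = 43.
  i=5: a_5=12, p_5 = 12*2096 + 195 = 25347, q_5 = 12*43 + 4 = 520.
  i=6: a_6=10, p_6 = 10*25347 + 2096 = 255566, q_6 = 10*520 + 43 = 5243.
  i=7: a_7=1, p_7 = 1*255566 + 25347 = 280913, q_7 = 1*5243 + 520 = 5763.
  i=8: a_8=2, p_8 = 2*280913 + 255566 = 817392, q_8 = 2*5763 + 5243 = 16769.
  i=9: a_9=1, p_9 = 1*817392 + 280913 = 1098305, q_9 = 1*16769 + 5763 = 22532.
Check: 1098305^2 - 2376*22532^2 = 1206273873025 - 1206273873024 = 1, so (x, y) = (1098305, 22532) solves the equation, and by the theorem it is the least positive solution.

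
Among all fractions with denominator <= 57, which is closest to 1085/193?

Expand x = 1085/193 as a continued fraction with the Euclidean algorithm:
  1085 = 5*193 + 120, so a_0 = 5.
  193 = 1*120 + 73, so a_1 = 1.
  120 = 1*73 + 47, so a_2 = 1.
  73 = 1*47 + 26, so a_3 = 1.
  47 = 1*26 + 21, so a_4 = 1.
  26 = 1*21 + 5, so a_5 = 1.
  21 = 4*5 + 1, so a_6 = 4.
  5 = 5*1 + 0, so a_7 = 5.
so x = [5; 1, 1, 1, 1, 1, 4, 5].
Convergents (p_i = a_i*p_{i-1} + p_{i-2}, q_i = a_i*q_{i-1} + q_{i-2} with p_{-2}=0, p_{-1}=1, q_{-2}=1, q_{-1}=0), until the denominator exceeds 57:
  i=0: a_0=5, p_0 = 5*1 + 0 = 5, q_0 = 5*0 + 1 = 1.
  i=1: a_1=1, p_1 = 1*5 + 1 = 6, q_1 = 1*1 + 0 = 1.
  i=2: a_2=1, p_2 = 1*6 + 5 = 11, q_2 = 1*1 + 1 = 2.
  i=3: a_3=1, p_3 = 1*11 + 6 = 17, q_3 = 1*2 + 1 = 3.
  i=4: a_4=1, p_4 = 1*17 + 11 = 28, q_4 = 1*3 + 2 = 5.
  i=5: a_5=1, p_5 = 1*28 + 17 = 45, q_5 = 1*5 + 3 = 8.
  i=6: a_6=4, p_6 = 4*45 + 28 = 208, q_6 = 4*8 + 5 = 37.
  i=7: a_7=5, p_7 = 5*208 + 45 = 1085, q_7 = 5*37 + 8 = 193.
q_7 = 193 > 57, so the last convergent with denominator <= 57 is p_6/q_6 = 208/37.
The closest fraction with denominator <= 57 is either p_6/q_6 or the intermediate fraction (k*p_6 + p_5)/(k*q_6 + q_5) with the largest k >= 1 whose denominator stays <= 57; these approach x as k grows, and every other convergent or intermediate fraction in range is farther away.
Largest k: floor((57 - q_5)/q_6) = floor((57 - 8)/37) = 1.
That gives (1*208 + 45)/(1*37 + 8) = 253/45.
Compare the errors: |x - 208/37| = |1085*37 - 208*193|/(193*37) = 1/7141, and |x - 253/45| = |1085*45 - 253*193|/(193*45) = 4/8685.
Cross-multiplying, 1*8685 = 8685 < 28564 = 4*7141, so 1/7141 is smaller: the convergent 208/37 is closer to x than 253/45.

208/37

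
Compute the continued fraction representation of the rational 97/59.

[1; 1, 1, 1, 4, 4]

Run the Euclidean algorithm on 97 and 59; the successive quotients are the partial quotients a_0, a_1, ... (each step inverts the fractional part left over by the previous one):
  97 = 1*59 + 38, so a_0 = 1.
  59 = 1*38 + 21, so a_1 = 1.
  38 = 1*21 + 17, so a_2 = 1.
  21 = 1*17 + 4, so a_3 = 1.
  17 = 4*4 + 1, so a_4 = 4.
  4 = 4*1 + 0, so a_5 = 4.
The remainder reaches 0 after 6 divisions, so the expansion has 6 partial quotients, read off in order.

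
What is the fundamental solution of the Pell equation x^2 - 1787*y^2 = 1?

First expand sqrt(1787) as a continued fraction. With x_i = (sqrt(1787) + m_i)/d_i and (m_0, d_0) = (0, 1): a_0 = floor(sqrt(1787)) = 42, since 42^2 = 1764 <= 1787 < 1849 = 43^2.
Iterate m_{i+1} = d_i*a_i - m_i, d_{i+1} = (1787 - m_{i+1}^2)/d_i, a_{i+1} = floor((a_0 + m_{i+1})/d_{i+1}):
  m_1 = 1*42 - 0 = 42, d_1 = (1787 - 42^2)/1 = 23/1 = 23, a_1 = floor((42 + 42)/23) = 3.
  m_2 = 23*3 - 42 = 27, d_2 = (1787 - 27^2)/23 = 1058/23 = 46, a_2 = floor((42 + 27)/46) = 1.
  m_3 = 46*1 - 27 = 19, d_3 = (1787 - 19^2)/46 = 1426/46 = 31, a_3 = floor((42 + 19)/31) = 1.
  m_4 = 31*1 - 19 = 12, d_4 = (1787 - 12^2)/31 = 1643/31 = 53, a_4 = floor((42 + 12)/53) = 1.
  m_5 = 53*1 - 12 = 41, d_5 = (1787 - 41^2)/53 = 106/53 = 2, a_5 = floor((42 + 41)/2) = 41.
  m_6 = 2*41 - 41 = 41, d_6 = (1787 - 41^2)/2 = 106/2 = 53, a_6 = floor((42 + 41)/53) = 1.
  m_7 = 53*1 - 41 = 12, d_7 = (1787 - 12^2)/53 = 1643/53 = 31, a_7 = floor((42 + 12)/31) = 1.
  m_8 = 31*1 - 12 = 19, d_8 = (1787 - 19^2)/31 = 1426/31 = 46, a_8 = floor((42 + 19)/46) = 1.
  m_9 = 46*1 - 19 = 27, d_9 = (1787 - 27^2)/46 = 1058/46 = 23, a_9 = floor((42 + 27)/23) = 3.
  m_10 = 23*3 - 27 = 42, d_10 = (1787 - 42^2)/23 = 23/23 = 1, a_10 = floor((42 + 42)/1) = 84.
  m_11 = 1*84 - 42 = 42, d_11 = (1787 - 42^2)/1 = 23/1 = 23: (m_11, d_11) = (m_1, d_1) = (42, 23), so from here the quotients repeat a_1, ..., a_10; the period length is 10.
So sqrt(1787) = [42; (3, 1, 1, 1, 41, 1, 1, 1, 3, 84)] with period length k = 10.
k is even, so the fundamental solution of x^2 - 1787y^2 = 1 is (p_{k-1}, q_{k-1}) = (p_9, q_9); compute convergents through index 9.
Convergents (p_i = a_i*p_{i-1} + p_{i-2}, q_i = a_i*q_{i-1} + q_{i-2} with p_{-2}=0, p_{-1}=1, q_{-2}=1, q_{-1}=0):
  i=0: a_0=42, p_0 = 42*1 + 0 = 42, q_0 = 42*0 + 1 = 1.
  i=1: a_1=3, p_1 = 3*42 + 1 = 127, q_1 = 3*1 + 0 = 3.
  i=2: a_2=1, p_2 = 1*127 + 42 = 169, q_2 = 1*3 + 1 = 4.
  i=3: a_3=1, p_3 = 1*169 + 127 = 296, q_3 = 1*4 + 3 = 7.
  i=4: a_4=1, p_4 = 1*296 + 169 = 465, q_4 = 1*7 + 4 = 11.
  i=5: a_5=41, p_5 = 41*465 + 296 = 19361, q_5 = 41*11 + 7 = 458.
  i=6: a_6=1, p_6 = 1*19361 + 465 = 19826, q_6 = 1*458 + 11 = 469.
  i=7: a_7=1, p_7 = 1*19826 + 19361 = 39187, q_7 = 1*469 + 458 = 927.
  i=8: a_8=1, p_8 = 1*39187 + 19826 = 59013, q_8 = 1*927 + 469 = 1396.
  i=9: a_9=3, p_9 = 3*59013 + 39187 = 216226, q_9 = 3*1396 + 927 = 5115.
Check: 216226^2 - 1787*5115^2 = 46753683076 - 46753683075 = 1, so (x, y) = (216226, 5115) solves the equation, and by the theorem it is the least positive solution.

(x, y) = (216226, 5115)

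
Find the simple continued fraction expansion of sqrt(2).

Write x_i = (sqrt(2) + m_i)/d_i with (m_0, d_0) = (0, 1). a_0 = floor(sqrt(2)) = 1, since 1^2 = 1 <= 2 < 4 = 2^2.
Iterate m_{i+1} = d_i*a_i - m_i, d_{i+1} = (2 - m_{i+1}^2)/d_i, a_{i+1} = floor((a_0 + m_{i+1})/d_{i+1}):
  m_1 = 1*1 - 0 = 1, d_1 = (2 - 1^2)/1 = 1/1 = 1, a_1 = floor((1 + 1)/1) = 2.
  m_2 = 1*2 - 1 = 1, d_2 = (2 - 1^2)/1 = 1/1 = 1: (m_2, d_2) = (m_1, d_1) = (1, 1), so from here the quotient a_1 repeats; the period length is 1.
Hence the expansion of sqrt(2) is a_0 = 1 followed by the repeating block 2 (period 1).

[1; (2)]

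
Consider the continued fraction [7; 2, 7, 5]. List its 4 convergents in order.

7/1, 15/2, 112/15, 575/77

Using the convergent recurrence p_i = a_i*p_{i-1} + p_{i-2}, q_i = a_i*q_{i-1} + q_{i-2} with p_{-2}=0, p_{-1}=1, q_{-2}=1, q_{-1}=0:
  i=0: a_0=7, p_0 = 7*1 + 0 = 7, q_0 = 7*0 + 1 = 1.
  i=1: a_1=2, p_1 = 2*7 + 1 = 15, q_1 = 2*1 + 0 = 2.
  i=2: a_2=7, p_2 = 7*15 + 7 = 112, q_2 = 7*2 + 1 = 15.
  i=3: a_3=5, p_3 = 5*112 + 15 = 575, q_3 = 5*15 + 2 = 77.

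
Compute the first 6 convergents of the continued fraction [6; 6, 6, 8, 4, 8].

6/1, 37/6, 228/37, 1861/302, 7672/1245, 63237/10262

Using the convergent recurrence p_i = a_i*p_{i-1} + p_{i-2}, q_i = a_i*q_{i-1} + q_{i-2} with p_{-2}=0, p_{-1}=1, q_{-2}=1, q_{-1}=0:
  i=0: a_0=6, p_0 = 6*1 + 0 = 6, q_0 = 6*0 + 1 = 1.
  i=1: a_1=6, p_1 = 6*6 + 1 = 37, q_1 = 6*1 + 0 = 6.
  i=2: a_2=6, p_2 = 6*37 + 6 = 228, q_2 = 6*6 + 1 = 37.
  i=3: a_3=8, p_3 = 8*228 + 37 = 1861, q_3 = 8*37 + 6 = 302.
  i=4: a_4=4, p_4 = 4*1861 + 228 = 7672, q_4 = 4*302 + 37 = 1245.
  i=5: a_5=8, p_5 = 8*7672 + 1861 = 63237, q_5 = 8*1245 + 302 = 10262.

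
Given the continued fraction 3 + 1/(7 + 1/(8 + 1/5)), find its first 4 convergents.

3/1, 22/7, 179/57, 917/292

Using the convergent recurrence p_i = a_i*p_{i-1} + p_{i-2}, q_i = a_i*q_{i-1} + q_{i-2} with p_{-2}=0, p_{-1}=1, q_{-2}=1, q_{-1}=0:
  i=0: a_0=3, p_0 = 3*1 + 0 = 3, q_0 = 3*0 + 1 = 1.
  i=1: a_1=7, p_1 = 7*3 + 1 = 22, q_1 = 7*1 + 0 = 7.
  i=2: a_2=8, p_2 = 8*22 + 3 = 179, q_2 = 8*7 + 1 = 57.
  i=3: a_3=5, p_3 = 5*179 + 22 = 917, q_3 = 5*57 + 7 = 292.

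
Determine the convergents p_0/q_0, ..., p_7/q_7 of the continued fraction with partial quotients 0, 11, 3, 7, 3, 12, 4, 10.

0/1, 1/11, 3/34, 22/249, 69/781, 850/9621, 3469/39265, 35540/402271

Using the convergent recurrence p_i = a_i*p_{i-1} + p_{i-2}, q_i = a_i*q_{i-1} + q_{i-2} with p_{-2}=0, p_{-1}=1, q_{-2}=1, q_{-1}=0:
  i=0: a_0=0, p_0 = 0*1 + 0 = 0, q_0 = 0*0 + 1 = 1.
  i=1: a_1=11, p_1 = 11*0 + 1 = 1, q_1 = 11*1 + 0 = 11.
  i=2: a_2=3, p_2 = 3*1 + 0 = 3, q_2 = 3*11 + 1 = 34.
  i=3: a_3=7, p_3 = 7*3 + 1 = 22, q_3 = 7*34 + 11 = 249.
  i=4: a_4=3, p_4 = 3*22 + 3 = 69, q_4 = 3*249 + 34 = 781.
  i=5: a_5=12, p_5 = 12*69 + 22 = 850, q_5 = 12*781 + 249 = 9621.
  i=6: a_6=4, p_6 = 4*850 + 69 = 3469, q_6 = 4*9621 + 781 = 39265.
  i=7: a_7=10, p_7 = 10*3469 + 850 = 35540, q_7 = 10*39265 + 9621 = 402271.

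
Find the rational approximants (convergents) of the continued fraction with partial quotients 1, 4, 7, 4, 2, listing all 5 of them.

1/1, 5/4, 36/29, 149/120, 334/269

Using the convergent recurrence p_i = a_i*p_{i-1} + p_{i-2}, q_i = a_i*q_{i-1} + q_{i-2} with p_{-2}=0, p_{-1}=1, q_{-2}=1, q_{-1}=0:
  i=0: a_0=1, p_0 = 1*1 + 0 = 1, q_0 = 1*0 + 1 = 1.
  i=1: a_1=4, p_1 = 4*1 + 1 = 5, q_1 = 4*1 + 0 = 4.
  i=2: a_2=7, p_2 = 7*5 + 1 = 36, q_2 = 7*4 + 1 = 29.
  i=3: a_3=4, p_3 = 4*36 + 5 = 149, q_3 = 4*29 + 4 = 120.
  i=4: a_4=2, p_4 = 2*149 + 36 = 334, q_4 = 2*120 + 29 = 269.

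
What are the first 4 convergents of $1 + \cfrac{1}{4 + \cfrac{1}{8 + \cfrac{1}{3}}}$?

1/1, 5/4, 41/33, 128/103

Using the convergent recurrence p_i = a_i*p_{i-1} + p_{i-2}, q_i = a_i*q_{i-1} + q_{i-2} with p_{-2}=0, p_{-1}=1, q_{-2}=1, q_{-1}=0:
  i=0: a_0=1, p_0 = 1*1 + 0 = 1, q_0 = 1*0 + 1 = 1.
  i=1: a_1=4, p_1 = 4*1 + 1 = 5, q_1 = 4*1 + 0 = 4.
  i=2: a_2=8, p_2 = 8*5 + 1 = 41, q_2 = 8*4 + 1 = 33.
  i=3: a_3=3, p_3 = 3*41 + 5 = 128, q_3 = 3*33 + 4 = 103.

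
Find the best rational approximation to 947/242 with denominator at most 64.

Expand x = 947/242 as a continued fraction with the Euclidean algorithm:
  947 = 3*242 + 221, so a_0 = 3.
  242 = 1*221 + 21, so a_1 = 1.
  221 = 10*21 + 11, so a_2 = 10.
  21 = 1*11 + 10, so a_3 = 1.
  11 = 1*10 + 1, so a_4 = 1.
  10 = 10*1 + 0, so a_5 = 10.
so x = [3; 1, 10, 1, 1, 10].
Convergents (p_i = a_i*p_{i-1} + p_{i-2}, q_i = a_i*q_{i-1} + q_{i-2} with p_{-2}=0, p_{-1}=1, q_{-2}=1, q_{-1}=0), until the denominator exceeds 64:
  i=0: a_0=3, p_0 = 3*1 + 0 = 3, q_0 = 3*0 + 1 = 1.
  i=1: a_1=1, p_1 = 1*3 + 1 = 4, q_1 = 1*1 + 0 = 1.
  i=2: a_2=10, p_2 = 10*4 + 3 = 43, q_2 = 10*1 + 1 = 11.
  i=3: a_3=1, p_3 = 1*43 + 4 = 47, q_3 = 1*11 + 1 = 12.
  i=4: a_4=1, p_4 = 1*47 + 43 = 90, q_4 = 1*12 + 11 = 23.
  i=5: a_5=10, p_5 = 10*90 + 47 = 947, q_5 = 10*23 + 12 = 242.
q_5 = 242 > 64, so the last convergent with denominator <= 64 is p_4/q_4 = 90/23.
The closest fraction with denominator <= 64 is either p_4/q_4 or the intermediate fraction (k*p_4 + p_3)/(k*q_4 + q_3) with the largest k >= 1 whose denominator stays <= 64; these approach x as k grows, and every other convergent or intermediate fraction in range is farther away.
Largest k: floor((64 - q_3)/q_4) = floor((64 - 12)/23) = 2.
That gives (2*90 + 47)/(2*23 + 12) = 227/58.
Compare the errors: |x - 90/23| = |947*23 - 90*242|/(242*23) = 1/5566, and |x - 227/58| = |947*58 - 227*242|/(242*58) = 8/14036.
Cross-multiplying, 1*14036 = 14036 < 44528 = 8*5566, so 1/5566 is smaller: the convergent 90/23 is closer to x than 227/58.

90/23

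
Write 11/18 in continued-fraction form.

Run the Euclidean algorithm on 11 and 18; the successive quotients are the partial quotients a_0, a_1, ... (each step inverts the fractional part left over by the previous one):
  11 = 0*18 + 11, so a_0 = 0.
  18 = 1*11 + 7, so a_1 = 1.
  11 = 1*7 + 4, so a_2 = 1.
  7 = 1*4 + 3, so a_3 = 1.
  4 = 1*3 + 1, so a_4 = 1.
  3 = 3*1 + 0, so a_5 = 3.
The remainder reaches 0 after 6 divisions, so the expansion has 6 partial quotients, read off in order.

[0; 1, 1, 1, 1, 3]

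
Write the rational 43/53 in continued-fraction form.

Run the Euclidean algorithm on 43 and 53; the successive quotients are the partial quotients a_0, a_1, ... (each step inverts the fractional part left over by the previous one):
  43 = 0*53 + 43, so a_0 = 0.
  53 = 1*43 + 10, so a_1 = 1.
  43 = 4*10 + 3, so a_2 = 4.
  10 = 3*3 + 1, so a_3 = 3.
  3 = 3*1 + 0, so a_4 = 3.
The remainder reaches 0 after 5 divisions, so the expansion has 5 partial quotients, read off in order.

[0; 1, 4, 3, 3]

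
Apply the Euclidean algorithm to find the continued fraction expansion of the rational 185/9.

Run the Euclidean algorithm on 185 and 9; the successive quotients are the partial quotients a_0, a_1, ... (each step inverts the fractional part left over by the previous one):
  185 = 20*9 + 5, so a_0 = 20.
  9 = 1*5 + 4, so a_1 = 1.
  5 = 1*4 + 1, so a_2 = 1.
  4 = 4*1 + 0, so a_3 = 4.
The remainder reaches 0 after 4 divisions, so the expansion has 4 partial quotients, read off in order.

[20; 1, 1, 4]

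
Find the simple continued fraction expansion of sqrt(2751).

[52; (2, 4, 2, 104)]

Write x_i = (sqrt(2751) + m_i)/d_i with (m_0, d_0) = (0, 1). a_0 = floor(sqrt(2751)) = 52, since 52^2 = 2704 <= 2751 < 2809 = 53^2.
Iterate m_{i+1} = d_i*a_i - m_i, d_{i+1} = (2751 - m_{i+1}^2)/d_i, a_{i+1} = floor((a_0 + m_{i+1})/d_{i+1}):
  m_1 = 1*52 - 0 = 52, d_1 = (2751 - 52^2)/1 = 47/1 = 47, a_1 = floor((52 + 52)/47) = 2.
  m_2 = 47*2 - 52 = 42, d_2 = (2751 - 42^2)/47 = 987/47 = 21, a_2 = floor((52 + 42)/21) = 4.
  m_3 = 21*4 - 42 = 42, d_3 = (2751 - 42^2)/21 = 987/21 = 47, a_3 = floor((52 + 42)/47) = 2.
  m_4 = 47*2 - 42 = 52, d_4 = (2751 - 52^2)/47 = 47/47 = 1, a_4 = floor((52 + 52)/1) = 104.
  m_5 = 1*104 - 52 = 52, d_5 = (2751 - 52^2)/1 = 47/1 = 47: (m_5, d_5) = (m_1, d_1) = (52, 47), so from here the quotients repeat a_1, ..., a_4; the period length is 4.
Hence the expansion of sqrt(2751) is a_0 = 52 followed by the repeating block 2, 4, 2, 104 (period 4).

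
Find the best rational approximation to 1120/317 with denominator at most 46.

Expand x = 1120/317 as a continued fraction with the Euclidean algorithm:
  1120 = 3*317 + 169, so a_0 = 3.
  317 = 1*169 + 148, so a_1 = 1.
  169 = 1*148 + 21, so a_2 = 1.
  148 = 7*21 + 1, so a_3 = 7.
  21 = 21*1 + 0, so a_4 = 21.
so x = [3; 1, 1, 7, 21].
Convergents (p_i = a_i*p_{i-1} + p_{i-2}, q_i = a_i*q_{i-1} + q_{i-2} with p_{-2}=0, p_{-1}=1, q_{-2}=1, q_{-1}=0), until the denominator exceeds 46:
  i=0: a_0=3, p_0 = 3*1 + 0 = 3, q_0 = 3*0 + 1 = 1.
  i=1: a_1=1, p_1 = 1*3 + 1 = 4, q_1 = 1*1 + 0 = 1.
  i=2: a_2=1, p_2 = 1*4 + 3 = 7, q_2 = 1*1 + 1 = 2.
  i=3: a_3=7, p_3 = 7*7 + 4 = 53, q_3 = 7*2 + 1 = 15.
  i=4: a_4=21, p_4 = 21*53 + 7 = 1120, q_4 = 21*15 + 2 = 317.
q_4 = 317 > 46, so the last convergent with denominator <= 46 is p_3/q_3 = 53/15.
The closest fraction with denominator <= 46 is either p_3/q_3 or the intermediate fraction (k*p_3 + p_2)/(k*q_3 + q_2) with the largest k >= 1 whose denominator stays <= 46; these approach x as k grows, and every other convergent or intermediate fraction in range is farther away.
Largest k: floor((46 - q_2)/q_3) = floor((46 - 2)/15) = 2.
That gives (2*53 + 7)/(2*15 + 2) = 113/32.
Compare the errors: |x - 53/15| = |1120*15 - 53*317|/(317*15) = 1/4755, and |x - 113/32| = |1120*32 - 113*317|/(317*32) = 19/10144.
Cross-multiplying, 1*10144 = 10144 < 90345 = 19*4755, so 1/4755 is smaller: the convergent 53/15 is closer to x than 113/32.

53/15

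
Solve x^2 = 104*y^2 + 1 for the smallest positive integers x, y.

(x, y) = (51, 5)

First expand sqrt(104) as a continued fraction. With x_i = (sqrt(104) + m_i)/d_i and (m_0, d_0) = (0, 1): a_0 = floor(sqrt(104)) = 10, since 10^2 = 100 <= 104 < 121 = 11^2.
Iterate m_{i+1} = d_i*a_i - m_i, d_{i+1} = (104 - m_{i+1}^2)/d_i, a_{i+1} = floor((a_0 + m_{i+1})/d_{i+1}):
  m_1 = 1*10 - 0 = 10, d_1 = (104 - 10^2)/1 = 4/1 = 4, a_1 = floor((10 + 10)/4) = 5.
  m_2 = 4*5 - 10 = 10, d_2 = (104 - 10^2)/4 = 4/4 = 1, a_2 = floor((10 + 10)/1) = 20.
  m_3 = 1*20 - 10 = 10, d_3 = (104 - 10^2)/1 = 4/1 = 4: (m_3, d_3) = (m_1, d_1) = (10, 4), so from here the quotients repeat a_1, a_2; the period length is 2.
So sqrt(104) = [10; (5, 20)] with period length k = 2.
k is even, so the fundamental solution of x^2 - 104y^2 = 1 is (p_{k-1}, q_{k-1}) = (p_1, q_1); compute convergents through index 1.
Convergents (p_i = a_i*p_{i-1} + p_{i-2}, q_i = a_i*q_{i-1} + q_{i-2} with p_{-2}=0, p_{-1}=1, q_{-2}=1, q_{-1}=0):
  i=0: a_0=10, p_0 = 10*1 + 0 = 10, q_0 = 10*0 + 1 = 1.
  i=1: a_1=5, p_1 = 5*10 + 1 = 51, q_1 = 5*1 + 0 = 5.
Check: 51^2 - 104*5^2 = 2601 - 2600 = 1, so (x, y) = (51, 5) solves the equation, and by the theorem it is the least positive solution.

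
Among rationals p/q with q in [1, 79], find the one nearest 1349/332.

Expand x = 1349/332 as a continued fraction with the Euclidean algorithm:
  1349 = 4*332 + 21, so a_0 = 4.
  332 = 15*21 + 17, so a_1 = 15.
  21 = 1*17 + 4, so a_2 = 1.
  17 = 4*4 + 1, so a_3 = 4.
  4 = 4*1 + 0, so a_4 = 4.
so x = [4; 15, 1, 4, 4].
Convergents (p_i = a_i*p_{i-1} + p_{i-2}, q_i = a_i*q_{i-1} + q_{i-2} with p_{-2}=0, p_{-1}=1, q_{-2}=1, q_{-1}=0), until the denominator exceeds 79:
  i=0: a_0=4, p_0 = 4*1 + 0 = 4, q_0 = 4*0 + 1 = 1.
  i=1: a_1=15, p_1 = 15*4 + 1 = 61, q_1 = 15*1 + 0 = 15.
  i=2: a_2=1, p_2 = 1*61 + 4 = 65, q_2 = 1*15 + 1 = 16.
  i=3: a_3=4, p_3 = 4*65 + 61 = 321, q_3 = 4*16 + 15 = 79.
  i=4: a_4=4, p_4 = 4*321 + 65 = 1349, q_4 = 4*79 + 16 = 332.
q_4 = 332 > 79, so the last convergent with denominator <= 79 is p_3/q_3 = 321/79.
The closest fraction with denominator <= 79 is either p_3/q_3 or the intermediate fraction (k*p_3 + p_2)/(k*q_3 + q_2) with the largest k >= 1 whose denominator stays <= 79; these approach x as k grows, and every other convergent or intermediate fraction in range is farther away.
Largest k: floor((79 - q_2)/q_3) = floor((79 - 16)/79) = 0.
Since k = 0, no intermediate fraction beyond p_3/q_3 has denominator <= 79, so the convergent 321/79 is the closest (its error is |1349*79 - 321*332|/(332*79) = 1/26228).

321/79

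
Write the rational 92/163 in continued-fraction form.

Run the Euclidean algorithm on 92 and 163; the successive quotients are the partial quotients a_0, a_1, ... (each step inverts the fractional part left over by the previous one):
  92 = 0*163 + 92, so a_0 = 0.
  163 = 1*92 + 71, so a_1 = 1.
  92 = 1*71 + 21, so a_2 = 1.
  71 = 3*21 + 8, so a_3 = 3.
  21 = 2*8 + 5, so a_4 = 2.
  8 = 1*5 + 3, so a_5 = 1.
  5 = 1*3 + 2, so a_6 = 1.
  3 = 1*2 + 1, so a_7 = 1.
  2 = 2*1 + 0, so a_8 = 2.
The remainder reaches 0 after 9 divisions, so the expansion has 9 partial quotients, read off in order.

[0; 1, 1, 3, 2, 1, 1, 1, 2]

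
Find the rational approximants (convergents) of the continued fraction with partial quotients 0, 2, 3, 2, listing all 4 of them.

0/1, 1/2, 3/7, 7/16

Using the convergent recurrence p_i = a_i*p_{i-1} + p_{i-2}, q_i = a_i*q_{i-1} + q_{i-2} with p_{-2}=0, p_{-1}=1, q_{-2}=1, q_{-1}=0:
  i=0: a_0=0, p_0 = 0*1 + 0 = 0, q_0 = 0*0 + 1 = 1.
  i=1: a_1=2, p_1 = 2*0 + 1 = 1, q_1 = 2*1 + 0 = 2.
  i=2: a_2=3, p_2 = 3*1 + 0 = 3, q_2 = 3*2 + 1 = 7.
  i=3: a_3=2, p_3 = 2*3 + 1 = 7, q_3 = 2*7 + 2 = 16.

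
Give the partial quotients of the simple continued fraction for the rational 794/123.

[6; 2, 5, 11]

Run the Euclidean algorithm on 794 and 123; the successive quotients are the partial quotients a_0, a_1, ... (each step inverts the fractional part left over by the previous one):
  794 = 6*123 + 56, so a_0 = 6.
  123 = 2*56 + 11, so a_1 = 2.
  56 = 5*11 + 1, so a_2 = 5.
  11 = 11*1 + 0, so a_3 = 11.
The remainder reaches 0 after 4 divisions, so the expansion has 4 partial quotients, read off in order.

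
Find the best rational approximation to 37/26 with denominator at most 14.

10/7

Expand x = 37/26 as a continued fraction with the Euclidean algorithm:
  37 = 1*26 + 11, so a_0 = 1.
  26 = 2*11 + 4, so a_1 = 2.
  11 = 2*4 + 3, so a_2 = 2.
  4 = 1*3 + 1, so a_3 = 1.
  3 = 3*1 + 0, so a_4 = 3.
so x = [1; 2, 2, 1, 3].
Convergents (p_i = a_i*p_{i-1} + p_{i-2}, q_i = a_i*q_{i-1} + q_{i-2} with p_{-2}=0, p_{-1}=1, q_{-2}=1, q_{-1}=0), until the denominator exceeds 14:
  i=0: a_0=1, p_0 = 1*1 + 0 = 1, q_0 = 1*0 + 1 = 1.
  i=1: a_1=2, p_1 = 2*1 + 1 = 3, q_1 = 2*1 + 0 = 2.
  i=2: a_2=2, p_2 = 2*3 + 1 = 7, q_2 = 2*2 + 1 = 5.
  i=3: a_3=1, p_3 = 1*7 + 3 = 10, q_3 = 1*5 + 2 = 7.
  i=4: a_4=3, p_4 = 3*10 + 7 = 37, q_4 = 3*7 + 5 = 26.
q_4 = 26 > 14, so the last convergent with denominator <= 14 is p_3/q_3 = 10/7.
The closest fraction with denominator <= 14 is either p_3/q_3 or the intermediate fraction (k*p_3 + p_2)/(k*q_3 + q_2) with the largest k >= 1 whose denominator stays <= 14; these approach x as k grows, and every other convergent or intermediate fraction in range is farther away.
Largest k: floor((14 - q_2)/q_3) = floor((14 - 5)/7) = 1.
That gives (1*10 + 7)/(1*7 + 5) = 17/12.
Compare the errors: |x - 10/7| = |37*7 - 10*26|/(26*7) = 1/182, and |x - 17/12| = |37*12 - 17*26|/(26*12) = 2/312.
Cross-multiplying, 1*312 = 312 < 364 = 2*182, so 1/182 is smaller: the convergent 10/7 is closer to x than 17/12.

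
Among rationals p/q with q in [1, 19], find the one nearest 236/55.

Expand x = 236/55 as a continued fraction with the Euclidean algorithm:
  236 = 4*55 + 16, so a_0 = 4.
  55 = 3*16 + 7, so a_1 = 3.
  16 = 2*7 + 2, so a_2 = 2.
  7 = 3*2 + 1, so a_3 = 3.
  2 = 2*1 + 0, so a_4 = 2.
so x = [4; 3, 2, 3, 2].
Convergents (p_i = a_i*p_{i-1} + p_{i-2}, q_i = a_i*q_{i-1} + q_{i-2} with p_{-2}=0, p_{-1}=1, q_{-2}=1, q_{-1}=0), until the denominator exceeds 19:
  i=0: a_0=4, p_0 = 4*1 + 0 = 4, q_0 = 4*0 + 1 = 1.
  i=1: a_1=3, p_1 = 3*4 + 1 = 13, q_1 = 3*1 + 0 = 3.
  i=2: a_2=2, p_2 = 2*13 + 4 = 30, q_2 = 2*3 + 1 = 7.
  i=3: a_3=3, p_3 = 3*30 + 13 = 103, q_3 = 3*7 + 3 = 24.
q_3 = 24 > 19, so the last convergent with denominator <= 19 is p_2/q_2 = 30/7.
The closest fraction with denominator <= 19 is either p_2/q_2 or the intermediate fraction (k*p_2 + p_1)/(k*q_2 + q_1) with the largest k >= 1 whose denominator stays <= 19; these approach x as k grows, and every other convergent or intermediate fraction in range is farther away.
Largest k: floor((19 - q_1)/q_2) = floor((19 - 3)/7) = 2.
That gives (2*30 + 13)/(2*7 + 3) = 73/17.
Compare the errors: |x - 30/7| = |236*7 - 30*55|/(55*7) = 2/385, and |x - 73/17| = |236*17 - 73*55|/(55*17) = 3/935.
Cross-multiplying, 3*385 = 1155 < 1870 = 2*935, so 3/935 is smaller: the intermediate fraction 73/17 is closer to x than 30/7.

73/17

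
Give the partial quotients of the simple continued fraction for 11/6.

[1; 1, 5]

Run the Euclidean algorithm on 11 and 6; the successive quotients are the partial quotients a_0, a_1, ... (each step inverts the fractional part left over by the previous one):
  11 = 1*6 + 5, so a_0 = 1.
  6 = 1*5 + 1, so a_1 = 1.
  5 = 5*1 + 0, so a_2 = 5.
The remainder reaches 0 after 3 divisions, so the expansion has 3 partial quotients, read off in order.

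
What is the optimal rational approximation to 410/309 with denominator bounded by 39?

Expand x = 410/309 as a continued fraction with the Euclidean algorithm:
  410 = 1*309 + 101, so a_0 = 1.
  309 = 3*101 + 6, so a_1 = 3.
  101 = 16*6 + 5, so a_2 = 16.
  6 = 1*5 + 1, so a_3 = 1.
  5 = 5*1 + 0, so a_4 = 5.
so x = [1; 3, 16, 1, 5].
Convergents (p_i = a_i*p_{i-1} + p_{i-2}, q_i = a_i*q_{i-1} + q_{i-2} with p_{-2}=0, p_{-1}=1, q_{-2}=1, q_{-1}=0), until the denominator exceeds 39:
  i=0: a_0=1, p_0 = 1*1 + 0 = 1, q_0 = 1*0 + 1 = 1.
  i=1: a_1=3, p_1 = 3*1 + 1 = 4, q_1 = 3*1 + 0 = 3.
  i=2: a_2=16, p_2 = 16*4 + 1 = 65, q_2 = 16*3 + 1 = 49.
q_2 = 49 > 39, so the last convergent with denominator <= 39 is p_1/q_1 = 4/3.
The closest fraction with denominator <= 39 is either p_1/q_1 or the intermediate fraction (k*p_1 + p_0)/(k*q_1 + q_0) with the largest k >= 1 whose denominator stays <= 39; these approach x as k grows, and every other convergent or intermediate fraction in range is farther away.
Largest k: floor((39 - q_0)/q_1) = floor((39 - 1)/3) = 12.
That gives (12*4 + 1)/(12*3 + 1) = 49/37.
Compare the errors: |x - 4/3| = |410*3 - 4*309|/(309*3) = 6/927, and |x - 49/37| = |410*37 - 49*309|/(309*37) = 29/11433.
Cross-multiplying, 29*927 = 26883 < 68598 = 6*11433, so 29/11433 is smaller: the intermediate fraction 49/37 is closer to x than 4/3.

49/37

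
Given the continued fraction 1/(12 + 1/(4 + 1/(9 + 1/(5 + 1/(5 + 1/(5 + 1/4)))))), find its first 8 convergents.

0/1, 1/12, 4/49, 37/453, 189/2314, 982/12023, 5099/62429, 21378/261739

Using the convergent recurrence p_i = a_i*p_{i-1} + p_{i-2}, q_i = a_i*q_{i-1} + q_{i-2} with p_{-2}=0, p_{-1}=1, q_{-2}=1, q_{-1}=0:
  i=0: a_0=0, p_0 = 0*1 + 0 = 0, q_0 = 0*0 + 1 = 1.
  i=1: a_1=12, p_1 = 12*0 + 1 = 1, q_1 = 12*1 + 0 = 12.
  i=2: a_2=4, p_2 = 4*1 + 0 = 4, q_2 = 4*12 + 1 = 49.
  i=3: a_3=9, p_3 = 9*4 + 1 = 37, q_3 = 9*49 + 12 = 453.
  i=4: a_4=5, p_4 = 5*37 + 4 = 189, q_4 = 5*453 + 49 = 2314.
  i=5: a_5=5, p_5 = 5*189 + 37 = 982, q_5 = 5*2314 + 453 = 12023.
  i=6: a_6=5, p_6 = 5*982 + 189 = 5099, q_6 = 5*12023 + 2314 = 62429.
  i=7: a_7=4, p_7 = 4*5099 + 982 = 21378, q_7 = 4*62429 + 12023 = 261739.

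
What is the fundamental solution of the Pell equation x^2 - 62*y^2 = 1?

First expand sqrt(62) as a continued fraction. With x_i = (sqrt(62) + m_i)/d_i and (m_0, d_0) = (0, 1): a_0 = floor(sqrt(62)) = 7, since 7^2 = 49 <= 62 < 64 = 8^2.
Iterate m_{i+1} = d_i*a_i - m_i, d_{i+1} = (62 - m_{i+1}^2)/d_i, a_{i+1} = floor((a_0 + m_{i+1})/d_{i+1}):
  m_1 = 1*7 - 0 = 7, d_1 = (62 - 7^2)/1 = 13/1 = 13, a_1 = floor((7 + 7)/13) = 1.
  m_2 = 13*1 - 7 = 6, d_2 = (62 - 6^2)/13 = 26/13 = 2, a_2 = floor((7 + 6)/2) = 6.
  m_3 = 2*6 - 6 = 6, d_3 = (62 - 6^2)/2 = 26/2 = 13, a_3 = floor((7 + 6)/13) = 1.
  m_4 = 13*1 - 6 = 7, d_4 = (62 - 7^2)/13 = 13/13 = 1, a_4 = floor((7 + 7)/1) = 14.
  m_5 = 1*14 - 7 = 7, d_5 = (62 - 7^2)/1 = 13/1 = 13: (m_5, d_5) = (m_1, d_1) = (7, 13), so from here the quotients repeat a_1, ..., a_4; the period length is 4.
So sqrt(62) = [7; (1, 6, 1, 14)] with period length k = 4.
k is even, so the fundamental solution of x^2 - 62y^2 = 1 is (p_{k-1}, q_{k-1}) = (p_3, q_3); compute convergents through index 3.
Convergents (p_i = a_i*p_{i-1} + p_{i-2}, q_i = a_i*q_{i-1} + q_{i-2} with p_{-2}=0, p_{-1}=1, q_{-2}=1, q_{-1}=0):
  i=0: a_0=7, p_0 = 7*1 + 0 = 7, q_0 = 7*0 + 1 = 1.
  i=1: a_1=1, p_1 = 1*7 + 1 = 8, q_1 = 1*1 + 0 = 1.
  i=2: a_2=6, p_2 = 6*8 + 7 = 55, q_2 = 6*1 + 1 = 7.
  i=3: a_3=1, p_3 = 1*55 + 8 = 63, q_3 = 1*7 + 1 = 8.
Check: 63^2 - 62*8^2 = 3969 - 3968 = 1, so (x, y) = (63, 8) solves the equation, and by the theorem it is the least positive solution.

(x, y) = (63, 8)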